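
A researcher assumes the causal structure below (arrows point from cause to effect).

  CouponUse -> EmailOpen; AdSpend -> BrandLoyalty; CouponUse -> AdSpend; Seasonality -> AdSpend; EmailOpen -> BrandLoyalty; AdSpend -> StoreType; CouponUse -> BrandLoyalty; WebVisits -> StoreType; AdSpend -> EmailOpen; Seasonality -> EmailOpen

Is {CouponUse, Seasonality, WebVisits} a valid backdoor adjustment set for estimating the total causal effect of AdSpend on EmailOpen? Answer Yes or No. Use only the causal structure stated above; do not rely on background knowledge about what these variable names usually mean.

Backdoor paths from AdSpend to EmailOpen (paths whose first edge points into AdSpend):
  P1: AdSpend <- CouponUse -> EmailOpen
  P2: AdSpend <- CouponUse -> BrandLoyalty <- EmailOpen
  P3: AdSpend <- Seasonality -> EmailOpen
Condition 1 (no descendant of AdSpend in the set): holds — descendants of AdSpend are {BrandLoyalty, EmailOpen, StoreType}; none are in {CouponUse, Seasonality, WebVisits}.
Condition 2 (every backdoor path blocked by {CouponUse, Seasonality, WebVisits}):
  P1: blocked at fork node CouponUse ∈ conditioning set.
  P2: blocked at fork node CouponUse ∈ conditioning set.
  P3: blocked at fork node Seasonality ∈ conditioning set.
{CouponUse, Seasonality, WebVisits} satisfies the backdoor criterion.

Yes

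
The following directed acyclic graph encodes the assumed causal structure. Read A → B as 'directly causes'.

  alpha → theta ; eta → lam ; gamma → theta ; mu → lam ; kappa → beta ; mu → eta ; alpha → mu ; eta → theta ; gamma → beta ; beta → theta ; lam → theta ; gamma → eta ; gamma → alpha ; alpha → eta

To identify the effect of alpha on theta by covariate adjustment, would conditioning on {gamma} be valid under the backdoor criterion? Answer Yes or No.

Yes

Backdoor paths from alpha to theta (paths whose first edge points into alpha):
  P1: alpha <- gamma -> beta -> theta
  P2: alpha <- gamma -> eta <- mu -> lam -> theta
  P3: alpha <- gamma -> eta -> lam -> theta
  P4: alpha <- gamma -> eta -> theta
  P5: alpha <- gamma -> theta
Condition 1 (no descendant of alpha in the set): holds — descendants of alpha are {eta, lam, mu, theta}; none are in {gamma}.
Condition 2 (every backdoor path blocked by {gamma}):
  P1: blocked at fork node gamma ∈ conditioning set.
  P2: blocked at fork node gamma ∈ conditioning set.
  P3: blocked at fork node gamma ∈ conditioning set.
  P4: blocked at fork node gamma ∈ conditioning set.
  P5: blocked at fork node gamma ∈ conditioning set.
{gamma} satisfies the backdoor criterion.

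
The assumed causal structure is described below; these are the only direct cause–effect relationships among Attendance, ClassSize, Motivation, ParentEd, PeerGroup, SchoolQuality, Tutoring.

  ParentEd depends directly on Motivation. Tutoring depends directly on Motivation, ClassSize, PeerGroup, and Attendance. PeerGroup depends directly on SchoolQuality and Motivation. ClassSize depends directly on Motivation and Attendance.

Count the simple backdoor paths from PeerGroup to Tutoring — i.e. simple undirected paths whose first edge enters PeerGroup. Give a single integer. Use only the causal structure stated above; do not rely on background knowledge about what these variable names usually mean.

3

A backdoor path from PeerGroup to Tutoring is any simple undirected path whose first edge points into PeerGroup (i.e. leaves PeerGroup via a parent).
Parents of PeerGroup: {Motivation, SchoolQuality}.
Enumerating:
  P1: PeerGroup <- Motivation -> ClassSize <- Attendance -> Tutoring
  P2: PeerGroup <- Motivation -> ClassSize -> Tutoring
  P3: PeerGroup <- Motivation -> Tutoring
That exhausts the simple backdoor paths. Count: 3.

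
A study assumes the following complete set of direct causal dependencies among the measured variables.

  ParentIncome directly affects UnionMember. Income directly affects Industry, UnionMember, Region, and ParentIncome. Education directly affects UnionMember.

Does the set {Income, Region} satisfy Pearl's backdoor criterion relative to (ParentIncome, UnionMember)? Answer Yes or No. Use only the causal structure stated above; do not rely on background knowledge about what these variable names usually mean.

Backdoor paths from ParentIncome to UnionMember (paths whose first edge points into ParentIncome):
  P1: ParentIncome <- Income -> UnionMember
Condition 1 (no descendant of ParentIncome in the set): holds — descendants of ParentIncome are {UnionMember}; none are in {Income, Region}.
Condition 2 (every backdoor path blocked by {Income, Region}):
  P1: blocked at fork node Income ∈ conditioning set.
{Income, Region} satisfies the backdoor criterion.

Yes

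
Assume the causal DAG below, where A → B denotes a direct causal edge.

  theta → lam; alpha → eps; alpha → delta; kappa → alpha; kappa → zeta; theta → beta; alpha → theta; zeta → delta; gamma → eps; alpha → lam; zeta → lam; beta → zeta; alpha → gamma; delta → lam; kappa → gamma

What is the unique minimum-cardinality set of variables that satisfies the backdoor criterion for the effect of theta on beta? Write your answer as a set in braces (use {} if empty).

{}

Variables eligible for adjustment (non-descendants of theta, excluding theta and beta): {alpha, eps, gamma, kappa}.
Backdoor paths from theta to beta:
  P1: theta <- alpha <- kappa -> zeta <- beta
  P2: theta <- alpha -> gamma <- kappa -> zeta <- beta
  P3: theta <- alpha -> eps <- gamma <- kappa -> zeta <- beta
  P4: theta <- alpha -> delta <- zeta <- beta
  P5: theta <- alpha -> delta -> lam <- zeta <- beta
  P6: theta <- alpha -> lam <- zeta <- beta
  P7: theta <- alpha -> lam <- delta <- zeta <- beta
Each backdoor path contains an unconditioned collider, so every path is already blocked with the empty conditioning set:
  P1: blocked at collider zeta (neither it nor any descendant is in the conditioning set).
  P2: blocked at collider gamma (neither it nor any descendant is in the conditioning set).
  P3: blocked at collider eps (neither it nor any descendant is in the conditioning set).
  P4: blocked at collider delta (neither it nor any descendant is in the conditioning set).
  P5: blocked at collider lam (neither it nor any descendant is in the conditioning set).
  P6: blocked at collider lam (neither it nor any descendant is in the conditioning set).
  P7: blocked at collider lam (neither it nor any descendant is in the conditioning set).
The empty set is therefore the unique smallest valid set.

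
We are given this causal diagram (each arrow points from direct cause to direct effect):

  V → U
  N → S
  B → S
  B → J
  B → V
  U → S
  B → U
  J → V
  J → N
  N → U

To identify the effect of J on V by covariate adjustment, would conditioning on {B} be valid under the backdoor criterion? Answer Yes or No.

Yes

Backdoor paths from J to V (paths whose first edge points into J):
  P1: J <- B -> V
  P2: J <- B -> U <- V
  P3: J <- B -> S <- N -> U <- V
  P4: J <- B -> S <- U <- V
Condition 1 (no descendant of J in the set): holds — descendants of J are {N, S, U, V}; none are in {B}.
Condition 2 (every backdoor path blocked by {B}):
  P1: blocked at fork node B ∈ conditioning set.
  P2: blocked at fork node B ∈ conditioning set.
  P3: blocked at fork node B ∈ conditioning set.
  P4: blocked at fork node B ∈ conditioning set.
{B} satisfies the backdoor criterion.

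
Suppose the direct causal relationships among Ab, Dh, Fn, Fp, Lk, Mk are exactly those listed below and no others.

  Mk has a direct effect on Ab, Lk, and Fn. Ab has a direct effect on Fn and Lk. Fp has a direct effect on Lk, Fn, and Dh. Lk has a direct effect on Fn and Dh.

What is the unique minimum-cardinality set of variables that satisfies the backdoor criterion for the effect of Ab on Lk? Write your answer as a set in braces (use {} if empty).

Variables eligible for adjustment (non-descendants of Ab, excluding Ab and Lk): {Fp, Mk}.
Backdoor paths from Ab to Lk:
  P1: Ab <- Mk -> Lk
  P2: Ab <- Mk -> Fn <- Fp -> Lk
  P3: Ab <- Mk -> Fn <- Fp -> Dh <- Lk
  P4: Ab <- Mk -> Fn <- Lk
The empty set is not sufficient: P1 (Ab <- Mk -> Lk) has no collider blocking it and no conditioned non-collider, so it is open.
Try {Mk}:
  P1: blocked at fork node Mk ∈ conditioning set.
  P2: blocked at fork node Mk ∈ conditioning set.
  P3: blocked at fork node Mk ∈ conditioning set.
  P4: blocked at fork node Mk ∈ conditioning set.
{Mk} contains no descendant of Ab and blocks every backdoor path.
No other singleton works — e.g. {Fp} leaves P1 open — so {Mk} is the unique smallest valid adjustment set.

{Mk}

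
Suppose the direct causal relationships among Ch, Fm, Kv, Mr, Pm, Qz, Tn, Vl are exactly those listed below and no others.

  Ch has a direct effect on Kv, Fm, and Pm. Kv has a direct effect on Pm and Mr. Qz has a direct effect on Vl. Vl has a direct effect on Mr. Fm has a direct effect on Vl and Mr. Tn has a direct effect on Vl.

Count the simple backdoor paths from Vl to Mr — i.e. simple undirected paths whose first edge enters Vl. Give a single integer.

3

A backdoor path from Vl to Mr is any simple undirected path whose first edge points into Vl (i.e. leaves Vl via a parent).
Parents of Vl: {Fm, Qz, Tn}.
Enumerating:
  P1: Vl <- Fm <- Ch -> Kv -> Mr
  P2: Vl <- Fm <- Ch -> Pm <- Kv -> Mr
  P3: Vl <- Fm -> Mr
That exhausts the simple backdoor paths. Count: 3.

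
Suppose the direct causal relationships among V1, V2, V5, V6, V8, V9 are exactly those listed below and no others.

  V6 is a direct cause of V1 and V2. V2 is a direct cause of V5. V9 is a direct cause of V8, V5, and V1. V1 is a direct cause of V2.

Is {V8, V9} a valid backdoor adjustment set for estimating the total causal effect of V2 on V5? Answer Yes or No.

Backdoor paths from V2 to V5 (paths whose first edge points into V2):
  P1: V2 <- V6 -> V1 <- V9 -> V5
  P2: V2 <- V1 <- V9 -> V5
Condition 1 (no descendant of V2 in the set): holds — descendants of V2 are {V5}; none are in {V8, V9}.
Condition 2 (every backdoor path blocked by {V8, V9}):
  P1: blocked at collider V1 (neither it nor any descendant is in the conditioning set).
  P2: blocked at fork node V9 ∈ conditioning set.
{V8, V9} satisfies the backdoor criterion.

Yes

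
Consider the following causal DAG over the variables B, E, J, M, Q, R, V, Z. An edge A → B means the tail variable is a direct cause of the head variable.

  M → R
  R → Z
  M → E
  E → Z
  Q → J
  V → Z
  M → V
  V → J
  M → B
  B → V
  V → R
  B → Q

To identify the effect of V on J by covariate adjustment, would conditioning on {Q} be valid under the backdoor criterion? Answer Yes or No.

Backdoor paths from V to J (paths whose first edge points into V):
  P1: V <- M -> B -> Q -> J
  P2: V <- B -> Q -> J
Condition 1 (no descendant of V in the set): holds — descendants of V are {J, R, Z}; none are in {Q}.
Condition 2 (every backdoor path blocked by {Q}):
  P1: blocked at chain node Q ∈ conditioning set.
  P2: blocked at chain node Q ∈ conditioning set.
{Q} satisfies the backdoor criterion.

Yes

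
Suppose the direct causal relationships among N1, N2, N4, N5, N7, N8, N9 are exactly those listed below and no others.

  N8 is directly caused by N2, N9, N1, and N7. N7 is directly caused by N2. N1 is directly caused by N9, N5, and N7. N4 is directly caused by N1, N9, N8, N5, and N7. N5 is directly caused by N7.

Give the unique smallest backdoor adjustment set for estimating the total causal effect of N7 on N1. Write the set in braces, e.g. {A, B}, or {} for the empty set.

Variables eligible for adjustment (non-descendants of N7, excluding N7 and N1): {N2, N9}.
Backdoor paths from N7 to N1:
  P1: N7 <- N2 -> N8 <- N9 -> N1
  P2: N7 <- N2 -> N8 <- N9 -> N4 <- N5 -> N1
  P3: N7 <- N2 -> N8 <- N9 -> N4 <- N1
  P4: N7 <- N2 -> N8 <- N1
  P5: N7 <- N2 -> N8 -> N4 <- N9 -> N1
  P6: N7 <- N2 -> N8 -> N4 <- N5 -> N1
  P7: N7 <- N2 -> N8 -> N4 <- N1
Each backdoor path contains an unconditioned collider, so every path is already blocked with the empty conditioning set:
  P1: blocked at collider N8 (neither it nor any descendant is in the conditioning set).
  P2: blocked at collider N8 (neither it nor any descendant is in the conditioning set).
  P3: blocked at collider N8 (neither it nor any descendant is in the conditioning set).
  P4: blocked at collider N8 (neither it nor any descendant is in the conditioning set).
  P5: blocked at collider N4 (neither it nor any descendant is in the conditioning set).
  P6: blocked at collider N4 (neither it nor any descendant is in the conditioning set).
  P7: blocked at collider N4 (neither it nor any descendant is in the conditioning set).
The empty set is therefore the unique smallest valid set.

{}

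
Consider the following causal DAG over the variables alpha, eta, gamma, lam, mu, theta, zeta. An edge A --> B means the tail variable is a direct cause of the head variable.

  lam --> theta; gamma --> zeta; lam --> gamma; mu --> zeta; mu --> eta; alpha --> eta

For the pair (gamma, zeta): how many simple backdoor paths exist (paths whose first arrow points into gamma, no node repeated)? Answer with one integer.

A backdoor path from gamma to zeta is any simple undirected path whose first edge points into gamma (i.e. leaves gamma via a parent).
Parents of gamma: {lam}.
No simple path from any parent of gamma reaches zeta without revisiting gamma, so there are no backdoor paths.

0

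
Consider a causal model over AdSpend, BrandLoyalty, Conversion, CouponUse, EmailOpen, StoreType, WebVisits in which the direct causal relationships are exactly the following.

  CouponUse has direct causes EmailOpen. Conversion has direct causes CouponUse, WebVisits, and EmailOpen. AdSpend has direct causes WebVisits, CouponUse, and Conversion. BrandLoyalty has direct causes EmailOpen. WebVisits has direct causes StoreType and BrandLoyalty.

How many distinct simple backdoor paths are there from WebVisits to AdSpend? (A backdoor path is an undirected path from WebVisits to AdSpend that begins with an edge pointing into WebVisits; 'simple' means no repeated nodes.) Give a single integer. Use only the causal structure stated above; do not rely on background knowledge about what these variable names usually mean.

A backdoor path from WebVisits to AdSpend is any simple undirected path whose first edge points into WebVisits (i.e. leaves WebVisits via a parent).
Parents of WebVisits: {BrandLoyalty, StoreType}.
Enumerating:
  P1: WebVisits <- BrandLoyalty <- EmailOpen -> CouponUse -> Conversion -> AdSpend
  P2: WebVisits <- BrandLoyalty <- EmailOpen -> CouponUse -> AdSpend
  P3: WebVisits <- BrandLoyalty <- EmailOpen -> Conversion <- CouponUse -> AdSpend
  P4: WebVisits <- BrandLoyalty <- EmailOpen -> Conversion -> AdSpend
That exhausts the simple backdoor paths. Count: 4.

4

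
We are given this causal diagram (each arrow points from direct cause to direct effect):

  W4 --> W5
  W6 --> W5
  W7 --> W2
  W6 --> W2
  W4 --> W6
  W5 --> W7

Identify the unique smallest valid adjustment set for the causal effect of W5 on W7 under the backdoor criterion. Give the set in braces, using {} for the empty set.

Variables eligible for adjustment (non-descendants of W5, excluding W5 and W7): {W4, W6}.
Backdoor paths from W5 to W7:
  P1: W5 <- W4 -> W6 -> W2 <- W7
  P2: W5 <- W6 -> W2 <- W7
Each backdoor path contains an unconditioned collider, so every path is already blocked with the empty conditioning set:
  P1: blocked at collider W2 (neither it nor any descendant is in the conditioning set).
  P2: blocked at collider W2 (neither it nor any descendant is in the conditioning set).
The empty set is therefore the unique smallest valid set.

{}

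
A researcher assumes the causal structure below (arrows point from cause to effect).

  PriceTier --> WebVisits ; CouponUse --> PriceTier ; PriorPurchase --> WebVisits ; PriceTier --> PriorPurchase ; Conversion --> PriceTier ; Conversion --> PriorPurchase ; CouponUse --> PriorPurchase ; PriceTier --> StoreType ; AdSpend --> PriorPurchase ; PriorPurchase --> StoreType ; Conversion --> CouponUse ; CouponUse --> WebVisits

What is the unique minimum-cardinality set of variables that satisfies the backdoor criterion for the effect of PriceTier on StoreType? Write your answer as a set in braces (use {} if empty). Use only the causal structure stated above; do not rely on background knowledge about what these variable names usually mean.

{Conversion, CouponUse}

Variables eligible for adjustment (non-descendants of PriceTier, excluding PriceTier and StoreType): {AdSpend, Conversion, CouponUse}.
Backdoor paths from PriceTier to StoreType:
  P1: PriceTier <- Conversion -> CouponUse -> PriorPurchase -> StoreType
  P2: PriceTier <- Conversion -> CouponUse -> WebVisits <- PriorPurchase -> StoreType
  P3: PriceTier <- Conversion -> PriorPurchase -> StoreType
  P4: PriceTier <- CouponUse <- Conversion -> PriorPurchase -> StoreType
  P5: PriceTier <- CouponUse -> PriorPurchase -> StoreType
  P6: PriceTier <- CouponUse -> WebVisits <- PriorPurchase -> StoreType
The empty set is not sufficient: P1 (PriceTier <- Conversion -> CouponUse -> PriorPurchase -> StoreType) has no collider blocking it and no conditioned non-collider, so it is open.
Try {Conversion, CouponUse}:
  P1: blocked at fork node Conversion ∈ conditioning set.
  P2: blocked at fork node Conversion ∈ conditioning set.
  P3: blocked at fork node Conversion ∈ conditioning set.
  P4: blocked at chain node CouponUse ∈ conditioning set.
  P5: blocked at fork node CouponUse ∈ conditioning set.
  P6: blocked at fork node CouponUse ∈ conditioning set.
{Conversion, CouponUse} contains no descendant of PriceTier and blocks every backdoor path.
Every element of {Conversion, CouponUse} is needed (dropping Conversion leaves P3 open; dropping CouponUse leaves P5 open), so no proper subset is valid.
Among all size-2 subsets of the eligible variables, only {Conversion, CouponUse} blocks every backdoor path, so it is the unique smallest valid adjustment set.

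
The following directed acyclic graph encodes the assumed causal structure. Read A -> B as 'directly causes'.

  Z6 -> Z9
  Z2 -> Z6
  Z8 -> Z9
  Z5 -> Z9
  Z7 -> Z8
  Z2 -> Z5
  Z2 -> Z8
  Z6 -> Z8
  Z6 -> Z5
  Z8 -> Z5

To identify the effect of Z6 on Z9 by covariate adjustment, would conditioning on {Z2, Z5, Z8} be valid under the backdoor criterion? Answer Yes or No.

Backdoor paths from Z6 to Z9 (paths whose first edge points into Z6):
  P1: Z6 <- Z2 -> Z8 -> Z5 -> Z9
  P2: Z6 <- Z2 -> Z8 -> Z9
  P3: Z6 <- Z2 -> Z5 <- Z8 -> Z9
  P4: Z6 <- Z2 -> Z5 -> Z9
Condition 1 (no descendant of Z6 in the set): FAILS — Z5 and Z8 are descendants of Z6.
Condition 2 (every backdoor path blocked by {Z2, Z5, Z8}):
  P1: blocked at fork node Z2 ∈ conditioning set.
  P2: blocked at fork node Z2 ∈ conditioning set.
  P3: blocked at fork node Z2 ∈ conditioning set.
  P4: blocked at fork node Z2 ∈ conditioning set.
{Z2, Z5, Z8} does not satisfy the backdoor criterion.

No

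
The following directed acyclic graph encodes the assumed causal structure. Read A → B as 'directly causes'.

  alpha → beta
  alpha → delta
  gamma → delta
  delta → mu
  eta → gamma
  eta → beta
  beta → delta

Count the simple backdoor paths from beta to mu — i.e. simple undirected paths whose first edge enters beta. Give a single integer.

A backdoor path from beta to mu is any simple undirected path whose first edge points into beta (i.e. leaves beta via a parent).
Parents of beta: {alpha, eta}.
Enumerating:
  P1: beta <- alpha -> delta -> mu
  P2: beta <- eta -> gamma -> delta -> mu
That exhausts the simple backdoor paths. Count: 2.

2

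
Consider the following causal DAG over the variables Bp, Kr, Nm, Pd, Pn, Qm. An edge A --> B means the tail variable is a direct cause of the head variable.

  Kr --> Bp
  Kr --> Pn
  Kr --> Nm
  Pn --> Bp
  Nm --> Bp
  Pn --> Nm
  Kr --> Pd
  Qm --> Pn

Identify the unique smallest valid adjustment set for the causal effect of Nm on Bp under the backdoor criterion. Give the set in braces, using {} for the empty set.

{Kr, Pn}

Variables eligible for adjustment (non-descendants of Nm, excluding Nm and Bp): {Kr, Pd, Pn, Qm}.
Backdoor paths from Nm to Bp:
  P1: Nm <- Kr -> Pn -> Bp
  P2: Nm <- Kr -> Bp
  P3: Nm <- Pn <- Kr -> Bp
  P4: Nm <- Pn -> Bp
The empty set is not sufficient: P1 (Nm <- Kr -> Pn -> Bp) has no collider blocking it and no conditioned non-collider, so it is open.
Try {Kr, Pn}:
  P1: blocked at fork node Kr ∈ conditioning set.
  P2: blocked at fork node Kr ∈ conditioning set.
  P3: blocked at chain node Pn ∈ conditioning set.
  P4: blocked at fork node Pn ∈ conditioning set.
{Kr, Pn} contains no descendant of Nm and blocks every backdoor path.
Every element of {Kr, Pn} is needed (dropping Kr leaves P2 open; dropping Pn leaves P4 open), so no proper subset is valid.
Among all size-2 subsets of the eligible variables, only {Kr, Pn} blocks every backdoor path, so it is the unique smallest valid adjustment set.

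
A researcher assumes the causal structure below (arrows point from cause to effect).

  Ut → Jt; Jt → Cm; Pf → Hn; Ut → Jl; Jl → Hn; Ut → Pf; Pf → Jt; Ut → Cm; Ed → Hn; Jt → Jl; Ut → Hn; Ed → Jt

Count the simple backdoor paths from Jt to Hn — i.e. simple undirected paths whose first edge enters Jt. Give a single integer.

7

A backdoor path from Jt to Hn is any simple undirected path whose first edge points into Jt (i.e. leaves Jt via a parent).
Parents of Jt: {Ed, Pf, Ut}.
Enumerating:
  P1: Jt <- Ut -> Pf -> Hn
  P2: Jt <- Ut -> Jl -> Hn
  P3: Jt <- Ut -> Hn
  P4: Jt <- Ed -> Hn
  P5: Jt <- Pf <- Ut -> Jl -> Hn
  P6: Jt <- Pf <- Ut -> Hn
  P7: Jt <- Pf -> Hn
That exhausts the simple backdoor paths. Count: 7.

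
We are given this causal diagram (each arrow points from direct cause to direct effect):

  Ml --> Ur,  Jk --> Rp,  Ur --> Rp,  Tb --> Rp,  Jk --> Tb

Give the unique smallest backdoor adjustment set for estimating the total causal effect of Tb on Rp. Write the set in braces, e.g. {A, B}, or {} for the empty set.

Variables eligible for adjustment (non-descendants of Tb, excluding Tb and Rp): {Jk, Ml, Ur}.
Backdoor paths from Tb to Rp:
  P1: Tb <- Jk -> Rp
The empty set is not sufficient: P1 (Tb <- Jk -> Rp) has no collider blocking it and no conditioned non-collider, so it is open.
Try {Jk}:
  P1: blocked at fork node Jk ∈ conditioning set.
{Jk} contains no descendant of Tb and blocks every backdoor path.
No other singleton works — e.g. {Ml} leaves P1 open — so {Jk} is the unique smallest valid adjustment set.

{Jk}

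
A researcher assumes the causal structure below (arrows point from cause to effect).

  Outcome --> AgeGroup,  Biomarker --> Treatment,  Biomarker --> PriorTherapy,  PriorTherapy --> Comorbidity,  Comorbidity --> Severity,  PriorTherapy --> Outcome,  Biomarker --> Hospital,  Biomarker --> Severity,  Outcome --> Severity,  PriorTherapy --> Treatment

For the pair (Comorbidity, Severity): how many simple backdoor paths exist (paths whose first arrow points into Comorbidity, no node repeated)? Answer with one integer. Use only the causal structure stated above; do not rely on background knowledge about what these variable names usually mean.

3

A backdoor path from Comorbidity to Severity is any simple undirected path whose first edge points into Comorbidity (i.e. leaves Comorbidity via a parent).
Parents of Comorbidity: {PriorTherapy}.
Enumerating:
  P1: Comorbidity <- PriorTherapy <- Biomarker -> Severity
  P2: Comorbidity <- PriorTherapy -> Outcome -> Severity
  P3: Comorbidity <- PriorTherapy -> Treatment <- Biomarker -> Severity
That exhausts the simple backdoor paths. Count: 3.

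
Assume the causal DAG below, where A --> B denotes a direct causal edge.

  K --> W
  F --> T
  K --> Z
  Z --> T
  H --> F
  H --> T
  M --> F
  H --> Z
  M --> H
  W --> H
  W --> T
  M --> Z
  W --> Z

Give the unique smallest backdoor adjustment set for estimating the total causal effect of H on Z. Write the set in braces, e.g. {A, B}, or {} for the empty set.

Variables eligible for adjustment (non-descendants of H, excluding H and Z): {K, M, W}.
Backdoor paths from H to Z:
  P1: H <- M -> F -> T <- W <- K -> Z
  P2: H <- M -> F -> T <- W -> Z
  P3: H <- M -> F -> T <- Z
  P4: H <- M -> Z
  P5: H <- W <- K -> Z
  P6: H <- W -> Z
  P7: H <- W -> T <- F <- M -> Z
  P8: H <- W -> T <- Z
The empty set is not sufficient: P4 (H <- M -> Z) has no collider blocking it and no conditioned non-collider, so it is open.
Try {M, W}:
  P1: blocked at fork node M ∈ conditioning set.
  P2: blocked at fork node M ∈ conditioning set.
  P3: blocked at fork node M ∈ conditioning set.
  P4: blocked at fork node M ∈ conditioning set.
  P5: blocked at chain node W ∈ conditioning set.
  P6: blocked at fork node W ∈ conditioning set.
  P7: blocked at fork node W ∈ conditioning set.
  P8: blocked at fork node W ∈ conditioning set.
{M, W} contains no descendant of H and blocks every backdoor path.
Every element of {M, W} is needed (dropping M leaves P4 open; dropping W leaves P5 open), so no proper subset is valid.
Among all size-2 subsets of the eligible variables, only {M, W} blocks every backdoor path, so it is the unique smallest valid adjustment set.

{M, W}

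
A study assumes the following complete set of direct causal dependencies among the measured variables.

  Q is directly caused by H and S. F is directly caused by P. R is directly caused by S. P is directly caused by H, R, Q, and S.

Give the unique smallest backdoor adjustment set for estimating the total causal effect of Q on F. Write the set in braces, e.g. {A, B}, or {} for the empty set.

Variables eligible for adjustment (non-descendants of Q, excluding Q and F): {H, R, S}.
Backdoor paths from Q to F:
  P1: Q <- H -> P -> F
  P2: Q <- S -> R -> P -> F
  P3: Q <- S -> P -> F
The empty set is not sufficient: P1 (Q <- H -> P -> F) has no collider blocking it and no conditioned non-collider, so it is open.
Try {H, S}:
  P1: blocked at fork node H ∈ conditioning set.
  P2: blocked at fork node S ∈ conditioning set.
  P3: blocked at fork node S ∈ conditioning set.
{H, S} contains no descendant of Q and blocks every backdoor path.
Every element of {H, S} is needed (dropping H leaves P1 open; dropping S leaves P2 open), so no proper subset is valid.
Among all size-2 subsets of the eligible variables, only {H, S} blocks every backdoor path, so it is the unique smallest valid adjustment set.

{H, S}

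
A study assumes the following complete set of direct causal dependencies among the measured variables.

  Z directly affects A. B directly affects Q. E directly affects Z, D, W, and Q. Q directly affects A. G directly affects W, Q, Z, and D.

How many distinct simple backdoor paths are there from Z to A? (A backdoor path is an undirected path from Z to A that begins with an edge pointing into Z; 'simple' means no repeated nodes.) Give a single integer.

6

A backdoor path from Z to A is any simple undirected path whose first edge points into Z (i.e. leaves Z via a parent).
Parents of Z: {E, G}.
Enumerating:
  P1: Z <- E -> Q -> A
  P2: Z <- E -> W <- G -> Q -> A
  P3: Z <- E -> D <- G -> Q -> A
  P4: Z <- G -> Q -> A
  P5: Z <- G -> W <- E -> Q -> A
  P6: Z <- G -> D <- E -> Q -> A
That exhausts the simple backdoor paths. Count: 6.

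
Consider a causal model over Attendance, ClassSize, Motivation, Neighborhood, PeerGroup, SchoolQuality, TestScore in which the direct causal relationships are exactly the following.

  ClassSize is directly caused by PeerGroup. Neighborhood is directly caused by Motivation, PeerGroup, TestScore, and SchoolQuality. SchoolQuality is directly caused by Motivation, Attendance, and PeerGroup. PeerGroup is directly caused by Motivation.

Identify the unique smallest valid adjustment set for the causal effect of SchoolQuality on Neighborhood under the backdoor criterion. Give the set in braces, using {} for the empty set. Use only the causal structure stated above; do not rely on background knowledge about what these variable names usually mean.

{Motivation, PeerGroup}

Variables eligible for adjustment (non-descendants of SchoolQuality, excluding SchoolQuality and Neighborhood): {Attendance, ClassSize, Motivation, PeerGroup, TestScore}.
Backdoor paths from SchoolQuality to Neighborhood:
  P1: SchoolQuality <- Motivation -> PeerGroup -> Neighborhood
  P2: SchoolQuality <- Motivation -> Neighborhood
  P3: SchoolQuality <- PeerGroup <- Motivation -> Neighborhood
  P4: SchoolQuality <- PeerGroup -> Neighborhood
The empty set is not sufficient: P1 (SchoolQuality <- Motivation -> PeerGroup -> Neighborhood) has no collider blocking it and no conditioned non-collider, so it is open.
Try {Motivation, PeerGroup}:
  P1: blocked at fork node Motivation ∈ conditioning set.
  P2: blocked at fork node Motivation ∈ conditioning set.
  P3: blocked at chain node PeerGroup ∈ conditioning set.
  P4: blocked at fork node PeerGroup ∈ conditioning set.
{Motivation, PeerGroup} contains no descendant of SchoolQuality and blocks every backdoor path.
Every element of {Motivation, PeerGroup} is needed (dropping Motivation leaves P2 open; dropping PeerGroup leaves P4 open), so no proper subset is valid.
Among all size-2 subsets of the eligible variables, only {Motivation, PeerGroup} blocks every backdoor path, so it is the unique smallest valid adjustment set.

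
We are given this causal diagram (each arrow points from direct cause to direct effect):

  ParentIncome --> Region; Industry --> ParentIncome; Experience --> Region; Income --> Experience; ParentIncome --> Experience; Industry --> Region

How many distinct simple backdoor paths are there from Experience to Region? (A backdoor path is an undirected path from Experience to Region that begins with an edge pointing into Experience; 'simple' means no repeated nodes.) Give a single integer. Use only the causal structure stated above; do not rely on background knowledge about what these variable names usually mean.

2

A backdoor path from Experience to Region is any simple undirected path whose first edge points into Experience (i.e. leaves Experience via a parent).
Parents of Experience: {Income, ParentIncome}.
Enumerating:
  P1: Experience <- ParentIncome <- Industry -> Region
  P2: Experience <- ParentIncome -> Region
That exhausts the simple backdoor paths. Count: 2.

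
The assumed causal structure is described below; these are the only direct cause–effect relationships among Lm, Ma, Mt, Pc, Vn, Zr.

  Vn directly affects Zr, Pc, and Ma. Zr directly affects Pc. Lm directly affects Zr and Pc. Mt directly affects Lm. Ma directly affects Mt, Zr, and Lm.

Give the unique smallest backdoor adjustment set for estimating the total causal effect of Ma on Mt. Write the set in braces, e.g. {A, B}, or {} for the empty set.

Variables eligible for adjustment (non-descendants of Ma, excluding Ma and Mt): {Vn}.
Backdoor paths from Ma to Mt:
  P1: Ma <- Vn -> Zr <- Lm <- Mt
  P2: Ma <- Vn -> Zr -> Pc <- Lm <- Mt
  P3: Ma <- Vn -> Pc <- Lm <- Mt
  P4: Ma <- Vn -> Pc <- Zr <- Lm <- Mt
Each backdoor path contains an unconditioned collider, so every path is already blocked with the empty conditioning set:
  P1: blocked at collider Zr (neither it nor any descendant is in the conditioning set).
  P2: blocked at collider Pc (neither it nor any descendant is in the conditioning set).
  P3: blocked at collider Pc (neither it nor any descendant is in the conditioning set).
  P4: blocked at collider Pc (neither it nor any descendant is in the conditioning set).
The empty set is therefore the unique smallest valid set.

{}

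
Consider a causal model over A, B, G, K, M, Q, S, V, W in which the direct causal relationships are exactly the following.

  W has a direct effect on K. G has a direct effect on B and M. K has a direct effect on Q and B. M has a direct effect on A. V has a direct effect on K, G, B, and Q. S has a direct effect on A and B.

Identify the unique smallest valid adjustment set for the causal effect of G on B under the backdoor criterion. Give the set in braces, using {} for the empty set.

{V}

Variables eligible for adjustment (non-descendants of G, excluding G and B): {K, Q, S, V, W}.
Backdoor paths from G to B:
  P1: G <- V -> K -> B
  P2: G <- V -> Q <- K -> B
  P3: G <- V -> B
The empty set is not sufficient: P1 (G <- V -> K -> B) has no collider blocking it and no conditioned non-collider, so it is open.
Try {V}:
  P1: blocked at fork node V ∈ conditioning set.
  P2: blocked at fork node V ∈ conditioning set.
  P3: blocked at fork node V ∈ conditioning set.
{V} contains no descendant of G and blocks every backdoor path.
No other singleton works — e.g. {W} leaves P1 open — so {V} is the unique smallest valid adjustment set.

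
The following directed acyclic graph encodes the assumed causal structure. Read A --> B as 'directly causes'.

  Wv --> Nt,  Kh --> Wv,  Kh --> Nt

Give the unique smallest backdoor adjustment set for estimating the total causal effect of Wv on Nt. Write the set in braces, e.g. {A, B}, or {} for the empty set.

{Kh}

Variables eligible for adjustment (non-descendants of Wv, excluding Wv and Nt): {Kh}.
Backdoor paths from Wv to Nt:
  P1: Wv <- Kh -> Nt
The empty set is not sufficient: P1 (Wv <- Kh -> Nt) has no collider blocking it and no conditioned non-collider, so it is open.
Try {Kh}:
  P1: blocked at fork node Kh ∈ conditioning set.
{Kh} contains no descendant of Wv and blocks every backdoor path.
{Kh} is the unique smallest valid adjustment set.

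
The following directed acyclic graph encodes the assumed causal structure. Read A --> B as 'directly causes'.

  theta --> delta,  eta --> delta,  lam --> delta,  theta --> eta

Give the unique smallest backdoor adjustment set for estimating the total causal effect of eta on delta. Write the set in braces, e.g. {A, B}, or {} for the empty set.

{theta}

Variables eligible for adjustment (non-descendants of eta, excluding eta and delta): {lam, theta}.
Backdoor paths from eta to delta:
  P1: eta <- theta -> delta
The empty set is not sufficient: P1 (eta <- theta -> delta) has no collider blocking it and no conditioned non-collider, so it is open.
Try {theta}:
  P1: blocked at fork node theta ∈ conditioning set.
{theta} contains no descendant of eta and blocks every backdoor path.
No other singleton works — e.g. {lam} leaves P1 open — so {theta} is the unique smallest valid adjustment set.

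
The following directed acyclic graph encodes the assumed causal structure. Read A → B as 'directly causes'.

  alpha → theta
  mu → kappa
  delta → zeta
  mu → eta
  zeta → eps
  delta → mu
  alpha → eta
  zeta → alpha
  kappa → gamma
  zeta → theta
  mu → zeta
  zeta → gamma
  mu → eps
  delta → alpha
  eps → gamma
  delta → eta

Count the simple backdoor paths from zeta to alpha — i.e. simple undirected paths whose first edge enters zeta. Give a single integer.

A backdoor path from zeta to alpha is any simple undirected path whose first edge points into zeta (i.e. leaves zeta via a parent).
Parents of zeta: {delta, mu}.
Enumerating:
  P1: zeta <- delta -> mu -> eta <- alpha
  P2: zeta <- delta -> alpha
  P3: zeta <- delta -> eta <- alpha
  P4: zeta <- mu <- delta -> alpha
  P5: zeta <- mu <- delta -> eta <- alpha
  P6: zeta <- mu -> eta <- delta -> alpha
  P7: zeta <- mu -> eta <- alpha
That exhausts the simple backdoor paths. Count: 7.

7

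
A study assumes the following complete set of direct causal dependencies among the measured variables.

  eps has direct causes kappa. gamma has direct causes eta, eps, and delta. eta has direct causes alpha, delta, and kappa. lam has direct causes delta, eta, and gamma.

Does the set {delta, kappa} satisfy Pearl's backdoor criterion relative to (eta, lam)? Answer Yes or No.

Backdoor paths from eta to lam (paths whose first edge points into eta):
  P1: eta <- kappa -> eps -> gamma <- delta -> lam
  P2: eta <- kappa -> eps -> gamma -> lam
  P3: eta <- delta -> gamma -> lam
  P4: eta <- delta -> lam
Condition 1 (no descendant of eta in the set): holds — descendants of eta are {gamma, lam}; none are in {delta, kappa}.
Condition 2 (every backdoor path blocked by {delta, kappa}):
  P1: blocked at fork node kappa ∈ conditioning set.
  P2: blocked at fork node kappa ∈ conditioning set.
  P3: blocked at fork node delta ∈ conditioning set.
  P4: blocked at fork node delta ∈ conditioning set.
{delta, kappa} satisfies the backdoor criterion.

Yes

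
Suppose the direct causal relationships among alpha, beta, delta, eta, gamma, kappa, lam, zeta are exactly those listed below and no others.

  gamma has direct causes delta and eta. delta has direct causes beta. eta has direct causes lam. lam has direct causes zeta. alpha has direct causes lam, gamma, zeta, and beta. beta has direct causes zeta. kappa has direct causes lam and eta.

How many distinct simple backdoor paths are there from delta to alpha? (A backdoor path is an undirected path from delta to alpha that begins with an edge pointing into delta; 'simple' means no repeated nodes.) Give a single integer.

5

A backdoor path from delta to alpha is any simple undirected path whose first edge points into delta (i.e. leaves delta via a parent).
Parents of delta: {beta}.
Enumerating:
  P1: delta <- beta <- zeta -> lam -> eta -> gamma -> alpha
  P2: delta <- beta <- zeta -> lam -> alpha
  P3: delta <- beta <- zeta -> lam -> kappa <- eta -> gamma -> alpha
  P4: delta <- beta <- zeta -> alpha
  P5: delta <- beta -> alpha
That exhausts the simple backdoor paths. Count: 5.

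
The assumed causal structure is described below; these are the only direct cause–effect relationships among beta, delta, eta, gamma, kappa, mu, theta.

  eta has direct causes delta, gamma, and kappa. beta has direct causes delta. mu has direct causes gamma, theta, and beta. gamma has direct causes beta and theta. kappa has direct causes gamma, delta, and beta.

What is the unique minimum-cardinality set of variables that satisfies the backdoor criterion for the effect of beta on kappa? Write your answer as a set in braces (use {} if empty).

{delta}

Variables eligible for adjustment (non-descendants of beta, excluding beta and kappa): {delta, theta}.
Backdoor paths from beta to kappa:
  P1: beta <- delta -> kappa
  P2: beta <- delta -> eta <- gamma -> kappa
  P3: beta <- delta -> eta <- kappa
The empty set is not sufficient: P1 (beta <- delta -> kappa) has no collider blocking it and no conditioned non-collider, so it is open.
Try {delta}:
  P1: blocked at fork node delta ∈ conditioning set.
  P2: blocked at fork node delta ∈ conditioning set.
  P3: blocked at fork node delta ∈ conditioning set.
{delta} contains no descendant of beta and blocks every backdoor path.
No other singleton works — e.g. {theta} leaves P1 open — so {delta} is the unique smallest valid adjustment set.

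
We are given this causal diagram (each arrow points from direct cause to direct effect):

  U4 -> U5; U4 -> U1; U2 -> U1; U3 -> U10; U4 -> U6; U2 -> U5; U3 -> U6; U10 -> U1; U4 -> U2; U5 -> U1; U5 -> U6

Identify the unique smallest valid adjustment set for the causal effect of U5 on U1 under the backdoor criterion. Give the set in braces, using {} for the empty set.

Variables eligible for adjustment (non-descendants of U5, excluding U5 and U1): {U10, U2, U3, U4}.
Backdoor paths from U5 to U1:
  P1: U5 <- U4 -> U2 -> U1
  P2: U5 <- U4 -> U6 <- U3 -> U10 -> U1
  P3: U5 <- U4 -> U1
  P4: U5 <- U2 <- U4 -> U6 <- U3 -> U10 -> U1
  P5: U5 <- U2 <- U4 -> U1
  P6: U5 <- U2 -> U1
The empty set is not sufficient: P1 (U5 <- U4 -> U2 -> U1) has no collider blocking it and no conditioned non-collider, so it is open.
Try {U2, U4}:
  P1: blocked at fork node U4 ∈ conditioning set.
  P2: blocked at fork node U4 ∈ conditioning set.
  P3: blocked at fork node U4 ∈ conditioning set.
  P4: blocked at chain node U2 ∈ conditioning set.
  P5: blocked at chain node U2 ∈ conditioning set.
  P6: blocked at fork node U2 ∈ conditioning set.
{U2, U4} contains no descendant of U5 and blocks every backdoor path.
Every element of {U2, U4} is needed (dropping U2 leaves P6 open; dropping U4 leaves P3 open), so no proper subset is valid.
Among all size-2 subsets of the eligible variables, only {U2, U4} blocks every backdoor path, so it is the unique smallest valid adjustment set.

{U2, U4}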